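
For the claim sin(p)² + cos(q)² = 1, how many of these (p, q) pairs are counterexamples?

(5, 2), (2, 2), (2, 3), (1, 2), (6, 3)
Testing each pair:
(5, 2): LHS = cos(2)² + sin(5)² ≈ 1.093, RHS = 1 → counterexample
(2, 2): LHS = cos(2)² + sin(2)² = 1, RHS = 1 → satisfies claim
(2, 3): LHS = sin(2)² + cos(3)² ≈ 1.807, RHS = 1 → counterexample
(1, 2): LHS = cos(2)² + sin(1)² ≈ 0.8813, RHS = 1 → counterexample
(6, 3): LHS = sin(6)² + cos(3)² ≈ 1.058, RHS = 1 → counterexample

That makes 4 counterexamples.

Answer: 4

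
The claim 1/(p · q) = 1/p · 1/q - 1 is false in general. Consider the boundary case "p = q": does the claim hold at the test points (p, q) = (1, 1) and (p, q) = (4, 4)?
No, fails at both test points

At (1, 1): LHS = 1 ≠ RHS = 0
At (4, 4): LHS = 1/16 ≠ RHS = -15/16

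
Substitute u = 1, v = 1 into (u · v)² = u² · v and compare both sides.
LHS = (1 · 1)² = 1
RHS = 1² · 1 = 1

LHS = RHS: the two sides agree.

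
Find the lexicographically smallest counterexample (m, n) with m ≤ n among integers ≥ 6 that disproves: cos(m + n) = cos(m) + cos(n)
Substituting (6, 6) into the claim:
LHS = cos(6 + 6) = cos(12) ≈ 0.8439
RHS = cos(6) + cos(6) = 2·cos(6) ≈ 1.92

Since LHS ≠ RHS, this pair disproves the claim, and no lexicographically smaller pair (m ≤ n, integers ≥ 6) does.

For instance (7, 8) is also a counterexample (LHS = cos(15) ≈ -0.7597, RHS = cos(8) + cos(7) ≈ 0.6084), but it's lexicographically larger.

Answer: (m, n) = (6, 6)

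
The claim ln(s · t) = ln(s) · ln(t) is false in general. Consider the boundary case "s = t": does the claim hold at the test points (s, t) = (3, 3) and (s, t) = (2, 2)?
No, fails at both test points

At (3, 3): LHS = ln(9) ≈ 2.197 ≠ RHS = ln(3)² ≈ 1.207
At (2, 2): LHS = ln(4) ≈ 1.386 ≠ RHS = ln(2)² ≈ 0.4805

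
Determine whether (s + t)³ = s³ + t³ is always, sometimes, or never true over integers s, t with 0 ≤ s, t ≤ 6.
Sometimes true

It holds at (s, t) = (0, 5) (both sides equal 125), but fails at (s, t) = (5, 1) (LHS = 216, RHS = 126).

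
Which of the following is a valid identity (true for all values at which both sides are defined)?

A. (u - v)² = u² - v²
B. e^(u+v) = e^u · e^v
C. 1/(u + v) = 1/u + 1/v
A: fails at (2, 3) — LHS = 1, RHS = -5.
B: holds — e.g. at (2, 4), both sides equal e^6 ≈ 403.4.
C: fails at (1, 4) — LHS = 1/5, RHS = 5/4.

Answer: B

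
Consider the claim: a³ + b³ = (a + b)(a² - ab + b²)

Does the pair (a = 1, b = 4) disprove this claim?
Substituting a = 1, b = 4:
LHS = 1³ + 4³ = 65
RHS = (1 + 4)(1² - 1·4 + 4²) = 65

The sides agree, so this pair does not disprove the claim.

Answer: No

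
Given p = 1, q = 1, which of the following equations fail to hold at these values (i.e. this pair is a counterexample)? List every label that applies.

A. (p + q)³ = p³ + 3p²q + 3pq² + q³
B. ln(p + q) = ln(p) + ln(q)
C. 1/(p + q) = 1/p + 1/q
Evaluating each claim at the given values:
A. LHS = 8, RHS = 8 → holds here (LHS = RHS)
B. LHS = ln(2) ≈ 0.6931, RHS = 0 → fails here (LHS ≠ RHS)
C. LHS = 1/2, RHS = 2 → fails here (LHS ≠ RHS)

Answer: B, C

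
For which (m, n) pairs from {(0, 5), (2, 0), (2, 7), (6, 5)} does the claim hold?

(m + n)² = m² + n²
(0, 5), (2, 0)

Testing each pair:
(0, 5): LHS = 25, RHS = 25 → holds
(2, 0): LHS = 4, RHS = 4 → holds
(2, 7): LHS = 81, RHS = 53 → fails
(6, 5): LHS = 121, RHS = 61 → fails

2 of 4 pairs satisfy the claim.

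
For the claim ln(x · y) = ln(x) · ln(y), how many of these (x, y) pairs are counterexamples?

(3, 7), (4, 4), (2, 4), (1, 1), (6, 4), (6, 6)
Testing each pair:
(3, 7): LHS = ln(21) ≈ 3.045, RHS = ln(3)·ln(7) ≈ 2.138 → counterexample
(4, 4): LHS = ln(16) ≈ 2.773, RHS = ln(4)² ≈ 1.922 → counterexample
(2, 4): LHS = ln(8) ≈ 2.079, RHS = ln(2)·ln(4) ≈ 0.9609 → counterexample
(1, 1): LHS = 0, RHS = 0 → satisfies claim
(6, 4): LHS = ln(24) ≈ 3.178, RHS = ln(4)·ln(6) ≈ 2.484 → counterexample
(6, 6): LHS = ln(36) ≈ 3.584, RHS = ln(6)² ≈ 3.21 → counterexample

That makes 5 counterexamples.

Answer: 5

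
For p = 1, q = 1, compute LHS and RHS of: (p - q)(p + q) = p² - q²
LHS = (1 - 1)(1 + 1) = 0
RHS = 1² - 1² = 0

LHS = RHS: the two sides agree.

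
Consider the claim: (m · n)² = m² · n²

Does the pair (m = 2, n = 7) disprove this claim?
Substituting m = 2, n = 7:
LHS = (2 · 7)² = 196
RHS = 2² · 7² = 196

The sides agree, so this pair does not disprove the claim.

Answer: No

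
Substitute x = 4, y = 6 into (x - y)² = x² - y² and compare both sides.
LHS = (4 - 6)² = 4
RHS = 4² - 6² = -20

LHS ≠ RHS, so the equation does not hold here.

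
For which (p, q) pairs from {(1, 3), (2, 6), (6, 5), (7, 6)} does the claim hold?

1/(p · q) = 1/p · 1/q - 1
None

Testing each pair:
(1, 3): LHS = 1/3, RHS = -2/3 → fails
(2, 6): LHS = 1/12, RHS = -11/12 → fails
(6, 5): LHS = 1/30, RHS = -29/30 → fails
(7, 6): LHS = 1/42, RHS = -41/42 → fails

No pair satisfies the claim.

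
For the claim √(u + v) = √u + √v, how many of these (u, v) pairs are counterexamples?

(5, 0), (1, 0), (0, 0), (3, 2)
1

Testing each pair:
(5, 0): LHS = √(5) ≈ 2.236, RHS = √(5) ≈ 2.236 → satisfies claim
(1, 0): LHS = 1, RHS = 1 → satisfies claim
(0, 0): LHS = 0, RHS = 0 → satisfies claim
(3, 2): LHS = √(5) ≈ 2.236, RHS = √(2) + √(3) ≈ 3.146 → counterexample

That makes 1 counterexample.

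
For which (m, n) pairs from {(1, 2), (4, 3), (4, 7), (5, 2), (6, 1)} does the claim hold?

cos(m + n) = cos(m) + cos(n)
None

Testing each pair:
(1, 2): LHS = cos(3) ≈ -0.99, RHS = cos(2) + cos(1) ≈ 0.1242 → fails
(4, 3): LHS = cos(7) ≈ 0.7539, RHS = cos(3) + cos(4) ≈ -1.644 → fails
(4, 7): LHS = cos(11) ≈ 0.004426, RHS = cos(4) + cos(7) ≈ 0.1003 → fails
(5, 2): LHS = cos(7) ≈ 0.7539, RHS = cos(2) + cos(5) ≈ -0.1325 → fails
(6, 1): LHS = cos(7) ≈ 0.7539, RHS = cos(1) + cos(6) ≈ 1.5 → fails

No pair satisfies the claim.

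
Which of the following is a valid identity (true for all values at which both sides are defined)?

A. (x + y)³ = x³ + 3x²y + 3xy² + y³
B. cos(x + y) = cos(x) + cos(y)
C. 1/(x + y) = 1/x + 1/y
A: holds — e.g. at (1, 1), both sides equal 8.
B: fails at (3, 7) — LHS = cos(10) ≈ -0.8391, RHS = cos(3) + cos(7) ≈ -0.2361.
C: fails at (3, 7) — LHS = 1/10, RHS = 10/21.

Answer: A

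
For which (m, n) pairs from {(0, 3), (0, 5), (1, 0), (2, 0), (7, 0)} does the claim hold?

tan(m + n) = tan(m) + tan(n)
All pairs

Testing each pair:
(0, 3): LHS = tan(3) ≈ -0.1425, RHS = tan(3) ≈ -0.1425 → holds
(0, 5): LHS = tan(5) ≈ -3.381, RHS = tan(5) ≈ -3.381 → holds
(1, 0): LHS = tan(1) ≈ 1.557, RHS = tan(1) ≈ 1.557 → holds
(2, 0): LHS = tan(2) ≈ -2.185, RHS = tan(2) ≈ -2.185 → holds
(7, 0): LHS = tan(7) ≈ 0.8714, RHS = tan(7) ≈ 0.8714 → holds

Every pair satisfies the claim.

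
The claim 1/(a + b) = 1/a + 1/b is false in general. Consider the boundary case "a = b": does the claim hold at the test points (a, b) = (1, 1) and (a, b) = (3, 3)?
At (1, 1): LHS = 1/2 ≠ RHS = 2
At (3, 3): LHS = 1/6 ≠ RHS = 2/3

Answer: No, fails at both test points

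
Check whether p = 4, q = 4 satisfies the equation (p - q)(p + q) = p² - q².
Substituting p = 4, q = 4:

LHS = (4 - 4)(4 + 4) = 0
RHS = 4² - 4² = 0

LHS = RHS, so the equation holds at this point.

Answer: Holds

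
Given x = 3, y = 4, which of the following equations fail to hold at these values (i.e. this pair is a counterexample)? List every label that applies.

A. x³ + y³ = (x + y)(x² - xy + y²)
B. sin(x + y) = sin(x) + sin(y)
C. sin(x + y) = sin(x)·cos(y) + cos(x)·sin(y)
B

Evaluating each claim at the given values:
A. LHS = 91, RHS = 91 → holds here (LHS = RHS)
B. LHS = sin(7) ≈ 0.657, RHS = sin(4) + sin(3) ≈ -0.6157 → fails here (LHS ≠ RHS)
C. LHS = sin(7) ≈ 0.657, RHS = sin(3)·cos(4) + sin(4)·cos(3) ≈ 0.657 → holds here (LHS = RHS)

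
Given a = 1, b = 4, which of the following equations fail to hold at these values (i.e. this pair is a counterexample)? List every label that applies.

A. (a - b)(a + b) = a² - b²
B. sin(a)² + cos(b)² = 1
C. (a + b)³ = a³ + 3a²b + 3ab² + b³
Evaluating each claim at the given values:
A. LHS = -15, RHS = -15 → holds here (LHS = RHS)
B. LHS = cos(4)² + sin(1)² ≈ 1.135, RHS = 1 → fails here (LHS ≠ RHS)
C. LHS = 125, RHS = 125 → holds here (LHS = RHS)

Answer: B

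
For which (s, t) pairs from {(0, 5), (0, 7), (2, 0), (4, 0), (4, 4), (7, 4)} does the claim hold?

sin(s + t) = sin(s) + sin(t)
(0, 5), (0, 7), (2, 0), (4, 0)

Testing each pair:
(0, 5): LHS = sin(5) ≈ -0.9589, RHS = sin(5) ≈ -0.9589 → holds
(0, 7): LHS = sin(7) ≈ 0.657, RHS = sin(7) ≈ 0.657 → holds
(2, 0): LHS = sin(2) ≈ 0.9093, RHS = sin(2) ≈ 0.9093 → holds
(4, 0): LHS = sin(4) ≈ -0.7568, RHS = sin(4) ≈ -0.7568 → holds
(4, 4): LHS = sin(8) ≈ 0.9894, RHS = 2·sin(4) ≈ -1.514 → fails
(7, 4): LHS = sin(11) ≈ -1, RHS = sin(4) + sin(7) ≈ -0.09982 → fails

4 of 6 pairs satisfy the claim.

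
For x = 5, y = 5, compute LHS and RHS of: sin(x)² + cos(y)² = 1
LHS = sin(5)² + cos(5)² = 1
RHS = 1

LHS = RHS: the two sides agree.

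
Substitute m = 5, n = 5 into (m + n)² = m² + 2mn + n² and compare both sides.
LHS = (5 + 5)² = 100
RHS = 5² + 2·5·5 + 5² = 100

LHS = RHS: the two sides agree.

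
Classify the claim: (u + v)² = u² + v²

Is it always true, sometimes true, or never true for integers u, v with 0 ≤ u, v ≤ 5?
It holds at (u, v) = (0, 4) (both sides equal 16), but fails at (u, v) = (3, 5) (LHS = 64, RHS = 34).

Answer: Sometimes true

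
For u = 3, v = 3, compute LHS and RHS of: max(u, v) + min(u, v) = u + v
LHS = max(3, 3) + min(3, 3) = 6
RHS = 3 + 3 = 6

LHS = RHS: the two sides agree.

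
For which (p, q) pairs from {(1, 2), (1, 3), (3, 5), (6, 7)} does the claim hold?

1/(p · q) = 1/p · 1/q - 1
Testing each pair:
(1, 2): LHS = 1/2, RHS = -1/2 → fails
(1, 3): LHS = 1/3, RHS = -2/3 → fails
(3, 5): LHS = 1/15, RHS = -14/15 → fails
(6, 7): LHS = 1/42, RHS = -41/42 → fails

No pair satisfies the claim.

Answer: None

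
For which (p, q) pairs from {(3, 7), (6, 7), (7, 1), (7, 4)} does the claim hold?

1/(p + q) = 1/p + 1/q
Testing each pair:
(3, 7): LHS = 1/10, RHS = 10/21 → fails
(6, 7): LHS = 1/13, RHS = 13/42 → fails
(7, 1): LHS = 1/8, RHS = 8/7 → fails
(7, 4): LHS = 1/11, RHS = 11/28 → fails

No pair satisfies the claim.

Answer: None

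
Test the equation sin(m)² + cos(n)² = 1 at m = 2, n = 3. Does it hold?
Fails

Substituting m = 2, n = 3:

LHS = sin(2)² + cos(3)² ≈ 1.807
RHS = 1

LHS ≠ RHS, so the equation does not hold at this point.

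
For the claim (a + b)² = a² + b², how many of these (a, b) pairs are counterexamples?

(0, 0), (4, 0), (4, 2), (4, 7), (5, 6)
Testing each pair:
(0, 0): LHS = 0, RHS = 0 → satisfies claim
(4, 0): LHS = 16, RHS = 16 → satisfies claim
(4, 2): LHS = 36, RHS = 20 → counterexample
(4, 7): LHS = 121, RHS = 65 → counterexample
(5, 6): LHS = 121, RHS = 61 → counterexample

That makes 3 counterexamples.

Answer: 3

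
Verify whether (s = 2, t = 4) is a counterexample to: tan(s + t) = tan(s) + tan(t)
Substituting s = 2, t = 4:
LHS = tan(2 + 4) = tan(6) ≈ -0.291
RHS = tan(2) + tan(4) ≈ -1.027

Since LHS ≠ RHS, this pair disproves the claim.

Answer: Yes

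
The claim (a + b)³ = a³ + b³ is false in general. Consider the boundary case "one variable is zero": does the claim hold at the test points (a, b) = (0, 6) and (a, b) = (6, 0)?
At (0, 6): LHS = 216, RHS = 216 → equal
At (6, 0): LHS = 216, RHS = 216 → equal

So the claim does hold at both of these boundary points, even though it is not an identity.

Answer: Yes, holds at both test points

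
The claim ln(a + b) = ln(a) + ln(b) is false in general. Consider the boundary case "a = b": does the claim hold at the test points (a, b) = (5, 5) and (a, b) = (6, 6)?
At (5, 5): LHS = ln(10) ≈ 2.303 ≠ RHS = 2·ln(5) ≈ 3.219
At (6, 6): LHS = ln(12) ≈ 2.485 ≠ RHS = 2·ln(6) ≈ 3.584

Answer: No, fails at both test points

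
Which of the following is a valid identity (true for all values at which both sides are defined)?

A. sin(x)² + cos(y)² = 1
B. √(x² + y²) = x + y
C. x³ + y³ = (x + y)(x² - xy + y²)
A: fails at (2, 5) — LHS = cos(5)² + sin(2)² ≈ 0.9073, RHS = 1.
B: fails at (1, 2) — LHS = √(5) ≈ 2.236, RHS = 3.
C: holds — e.g. at (2, 3), both sides equal 35.

Answer: C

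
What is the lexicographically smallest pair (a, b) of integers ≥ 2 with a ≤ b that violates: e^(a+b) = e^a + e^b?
(a, b) = (2, 2)

Substituting (2, 2) into the claim:
LHS = e^(2+2) = e^4 ≈ 54.6
RHS = e^2 + e^2 = 2·e^2 ≈ 14.78

Since LHS ≠ RHS, this pair disproves the claim, and no lexicographically smaller pair (a ≤ b, integers ≥ 2) does.

For instance (4, 8) is also a counterexample (LHS = e^12 ≈ 162754.8, RHS = e^4 + e^8 ≈ 3036), but it's lexicographically larger.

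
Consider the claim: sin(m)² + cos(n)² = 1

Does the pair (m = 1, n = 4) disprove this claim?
Yes

Substituting m = 1, n = 4:
LHS = sin(1)² + cos(4)² ≈ 1.135
RHS = 1

Since LHS ≠ RHS, this pair disproves the claim.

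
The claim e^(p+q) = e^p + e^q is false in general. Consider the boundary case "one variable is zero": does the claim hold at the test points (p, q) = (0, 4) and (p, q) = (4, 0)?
At (0, 4): LHS = e^4 ≈ 54.6 ≠ RHS = 1 + e^4 ≈ 55.6
At (4, 0): LHS = e^4 ≈ 54.6 ≠ RHS = 1 + e^4 ≈ 55.6

Answer: No, fails at both test points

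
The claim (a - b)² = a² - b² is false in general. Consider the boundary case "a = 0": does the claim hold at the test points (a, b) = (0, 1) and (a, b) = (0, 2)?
At (0, 1): LHS = 1 ≠ RHS = -1
At (0, 2): LHS = 4 ≠ RHS = -4

Answer: No, fails at both test points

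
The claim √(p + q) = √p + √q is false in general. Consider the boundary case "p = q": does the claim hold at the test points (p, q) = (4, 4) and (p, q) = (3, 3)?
At (4, 4): LHS = 2·√(2) ≈ 2.828 ≠ RHS = 4
At (3, 3): LHS = √(6) ≈ 2.449 ≠ RHS = 2·√(3) ≈ 3.464

Answer: No, fails at both test points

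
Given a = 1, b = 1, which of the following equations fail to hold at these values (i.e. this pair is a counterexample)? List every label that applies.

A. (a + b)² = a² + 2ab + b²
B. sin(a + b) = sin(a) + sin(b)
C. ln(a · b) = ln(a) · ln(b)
B

Evaluating each claim at the given values:
A. LHS = 4, RHS = 4 → holds here (LHS = RHS)
B. LHS = sin(2) ≈ 0.9093, RHS = 2·sin(1) ≈ 1.683 → fails here (LHS ≠ RHS)
C. LHS = 0, RHS = 0 → holds here (LHS = RHS)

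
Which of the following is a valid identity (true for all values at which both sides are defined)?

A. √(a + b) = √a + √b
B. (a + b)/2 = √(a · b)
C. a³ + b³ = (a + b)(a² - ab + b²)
C

A: fails at (2, 3) — LHS = √(5) ≈ 2.236, RHS = √(2) + √(3) ≈ 3.146.
B: fails at (2, 5) — LHS = 7/2, RHS = √(10) ≈ 3.162.
C: holds — e.g. at (2, 2), both sides equal 16.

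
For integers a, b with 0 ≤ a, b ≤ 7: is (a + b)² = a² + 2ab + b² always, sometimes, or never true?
The identity holds for every pair in the range. For instance at (a, b) = (5, 0): both sides equal 25.

Answer: Always true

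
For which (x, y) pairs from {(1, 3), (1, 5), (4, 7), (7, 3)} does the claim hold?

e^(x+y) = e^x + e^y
None

Testing each pair:
(1, 3): LHS = e^4 ≈ 54.6, RHS = e + e^3 ≈ 22.8 → fails
(1, 5): LHS = e^6 ≈ 403.4, RHS = e + e^5 ≈ 151.1 → fails
(4, 7): LHS = e^11 ≈ 59874.1, RHS = e^4 + e^7 ≈ 1151 → fails
(7, 3): LHS = e^10 ≈ 22026.5, RHS = e^3 + e^7 ≈ 1117 → fails

No pair satisfies the claim.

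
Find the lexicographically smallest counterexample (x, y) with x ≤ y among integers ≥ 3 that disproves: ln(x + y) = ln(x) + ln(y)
(x, y) = (3, 3)

Substituting (3, 3) into the claim:
LHS = ln(3 + 3) = ln(6) ≈ 1.792
RHS = ln(3) + ln(3) = 2·ln(3) ≈ 2.197

Since LHS ≠ RHS, this pair disproves the claim, and no lexicographically smaller pair (x ≤ y, integers ≥ 3) does.

For instance (9, 9) is also a counterexample (LHS = ln(18) ≈ 2.89, RHS = 2·ln(9) ≈ 4.394), but it's lexicographically larger.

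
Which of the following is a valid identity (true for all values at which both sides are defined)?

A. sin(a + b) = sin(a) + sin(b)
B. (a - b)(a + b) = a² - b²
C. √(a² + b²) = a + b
A: fails at (2, 3) — LHS = sin(5) ≈ -0.9589, RHS = sin(3) + sin(2) ≈ 1.05.
B: holds — e.g. at (2, 2), both sides equal 0.
C: fails at (2, 2) — LHS = 2·√(2) ≈ 2.828, RHS = 4.

Answer: B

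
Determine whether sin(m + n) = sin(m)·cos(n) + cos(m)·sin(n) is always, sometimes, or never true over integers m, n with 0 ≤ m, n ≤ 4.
The identity holds for every pair in the range. For instance at (m, n) = (4, 0): both sides equal sin(4) ≈ -0.7568.

Answer: Always true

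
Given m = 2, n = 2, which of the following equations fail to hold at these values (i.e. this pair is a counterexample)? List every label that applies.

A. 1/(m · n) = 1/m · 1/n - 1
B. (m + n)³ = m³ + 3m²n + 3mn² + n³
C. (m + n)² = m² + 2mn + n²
Evaluating each claim at the given values:
A. LHS = 1/4, RHS = -3/4 → fails here (LHS ≠ RHS)
B. LHS = 64, RHS = 64 → holds here (LHS = RHS)
C. LHS = 16, RHS = 16 → holds here (LHS = RHS)

Answer: A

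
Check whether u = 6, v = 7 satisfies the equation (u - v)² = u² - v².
Substituting u = 6, v = 7:

LHS = (6 - 7)² = 1
RHS = 6² - 7² = -13

LHS ≠ RHS, so the equation does not hold at this point.

Answer: Fails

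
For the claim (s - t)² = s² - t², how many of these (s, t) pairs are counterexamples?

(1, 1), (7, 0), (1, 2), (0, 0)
1

Testing each pair:
(1, 1): LHS = 0, RHS = 0 → satisfies claim
(7, 0): LHS = 49, RHS = 49 → satisfies claim
(1, 2): LHS = 1, RHS = -3 → counterexample
(0, 0): LHS = 0, RHS = 0 → satisfies claim

That makes 1 counterexample.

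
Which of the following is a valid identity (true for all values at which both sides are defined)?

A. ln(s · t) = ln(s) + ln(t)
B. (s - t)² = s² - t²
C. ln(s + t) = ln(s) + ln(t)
A

A: holds — e.g. at (4, 5), both sides equal ln(20) ≈ 2.996.
B: fails at (1, 2) — LHS = 1, RHS = -3.
C: fails at (1, 4) — LHS = ln(5) ≈ 1.609, RHS = ln(4) ≈ 1.386.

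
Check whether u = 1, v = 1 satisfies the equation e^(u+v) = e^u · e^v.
Substituting u = 1, v = 1:

LHS = e^(1+1) = e^2 ≈ 7.389
RHS = e^1 · e^1 = e^2 ≈ 7.389

LHS = RHS, so the equation holds at this point.

Answer: Holds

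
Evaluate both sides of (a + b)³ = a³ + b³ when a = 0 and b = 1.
LHS = (0 + 1)³ = 1
RHS = 0³ + 1³ = 1

LHS = RHS: the two sides agree.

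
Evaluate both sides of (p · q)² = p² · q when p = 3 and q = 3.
LHS = (3 · 3)² = 81
RHS = 3² · 3 = 27

LHS ≠ RHS, so the equation does not hold here.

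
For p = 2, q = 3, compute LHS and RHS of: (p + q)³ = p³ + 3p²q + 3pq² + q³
LHS = (2 + 3)³ = 125
RHS = 2³ + 3·2²·3 + 3·2·3² + 3³ = 125

LHS = RHS: the two sides agree.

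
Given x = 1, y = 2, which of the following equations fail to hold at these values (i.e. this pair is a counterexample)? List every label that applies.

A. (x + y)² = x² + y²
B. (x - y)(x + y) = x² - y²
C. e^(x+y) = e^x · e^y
A

Evaluating each claim at the given values:
A. LHS = 9, RHS = 5 → fails here (LHS ≠ RHS)
B. LHS = -3, RHS = -3 → holds here (LHS = RHS)
C. LHS = e^3 ≈ 20.09, RHS = e^3 ≈ 20.09 → holds here (LHS = RHS)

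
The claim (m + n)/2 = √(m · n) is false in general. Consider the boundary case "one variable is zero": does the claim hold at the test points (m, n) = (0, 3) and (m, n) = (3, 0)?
At (0, 3): LHS = 3/2 ≠ RHS = 0
At (3, 0): LHS = 3/2 ≠ RHS = 0

Answer: No, fails at both test points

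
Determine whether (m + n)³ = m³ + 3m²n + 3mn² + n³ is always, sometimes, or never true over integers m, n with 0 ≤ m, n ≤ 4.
The identity holds for every pair in the range. For instance at (m, n) = (1, 2): both sides equal 27.

Answer: Always true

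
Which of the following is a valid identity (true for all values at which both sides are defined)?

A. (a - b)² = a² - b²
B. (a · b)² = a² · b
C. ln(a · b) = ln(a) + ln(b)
A: fails at (3, 7) — LHS = 16, RHS = -40.
B: fails at (3, 4) — LHS = 144, RHS = 36.
C: holds — e.g. at (5, 5), both sides equal ln(25) ≈ 3.219.

Answer: C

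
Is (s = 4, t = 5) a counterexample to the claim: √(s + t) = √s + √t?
Yes

Substituting s = 4, t = 5:
LHS = √(4 + 5) = 3
RHS = √4 + √5 = 2 + √(5) ≈ 4.236

Since LHS ≠ RHS, this pair disproves the claim.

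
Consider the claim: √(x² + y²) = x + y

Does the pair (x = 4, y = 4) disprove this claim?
Yes

Substituting x = 4, y = 4:
LHS = √(4² + 4²) = 4·√(2) ≈ 5.657
RHS = 4 + 4 = 8

Since LHS ≠ RHS, this pair disproves the claim.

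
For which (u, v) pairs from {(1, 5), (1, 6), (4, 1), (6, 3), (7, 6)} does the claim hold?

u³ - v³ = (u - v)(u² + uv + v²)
All pairs

Testing each pair:
(1, 5): LHS = -124, RHS = -124 → holds
(1, 6): LHS = -215, RHS = -215 → holds
(4, 1): LHS = 63, RHS = 63 → holds
(6, 3): LHS = 189, RHS = 189 → holds
(7, 6): LHS = 127, RHS = 127 → holds

Every pair satisfies the claim.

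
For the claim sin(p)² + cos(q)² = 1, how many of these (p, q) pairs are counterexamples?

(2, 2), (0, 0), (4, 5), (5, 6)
2

Testing each pair:
(2, 2): LHS = cos(2)² + sin(2)² = 1, RHS = 1 → satisfies claim
(0, 0): LHS = 1, RHS = 1 → satisfies claim
(4, 5): LHS = cos(5)² + sin(4)² ≈ 0.6532, RHS = 1 → counterexample
(5, 6): LHS = sin(5)² + cos(6)² ≈ 1.841, RHS = 1 → counterexample

That makes 2 counterexamples.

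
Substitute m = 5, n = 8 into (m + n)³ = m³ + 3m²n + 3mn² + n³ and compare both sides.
LHS = (5 + 8)³ = 2197
RHS = 5³ + 3·5²·8 + 3·5·8² + 8³ = 2197

LHS = RHS: the two sides agree.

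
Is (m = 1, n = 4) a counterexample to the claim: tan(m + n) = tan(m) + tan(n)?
Yes

Substituting m = 1, n = 4:
LHS = tan(1 + 4) = tan(5) ≈ -3.381
RHS = tan(1) + tan(4) ≈ 2.715

Since LHS ≠ RHS, this pair disproves the claim.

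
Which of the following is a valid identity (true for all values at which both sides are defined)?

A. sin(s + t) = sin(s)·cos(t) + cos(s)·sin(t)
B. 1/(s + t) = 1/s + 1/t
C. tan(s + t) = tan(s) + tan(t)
A: holds — e.g. at (3, 4), both sides equal sin(7) ≈ 0.657.
B: fails at (6, 7) — LHS = 1/13, RHS = 13/42.
C: fails at (3, 4) — LHS = tan(7) ≈ 0.8714, RHS = tan(3) + tan(4) ≈ 1.015.

Answer: A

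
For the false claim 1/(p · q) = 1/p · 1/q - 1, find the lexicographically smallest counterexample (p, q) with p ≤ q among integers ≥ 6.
(p, q) = (6, 6)

Substituting (6, 6) into the claim:
LHS = 1/(6 · 6) = 1/36
RHS = 1/6 · 1/6 - 1 = -35/36

Since LHS ≠ RHS, this pair disproves the claim, and no lexicographically smaller pair (p ≤ q, integers ≥ 6) does.

For instance (9, 13) is also a counterexample (LHS = 1/117, RHS = -116/117), but it's lexicographically larger.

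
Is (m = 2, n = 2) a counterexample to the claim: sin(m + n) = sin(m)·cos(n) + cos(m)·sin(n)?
No

Substituting m = 2, n = 2:
LHS = sin(2 + 2) = sin(4) ≈ -0.7568
RHS = sin(2)·cos(2) + cos(2)·sin(2) = 2·sin(2)·cos(2) ≈ -0.7568

The sides agree, so this pair does not disprove the claim.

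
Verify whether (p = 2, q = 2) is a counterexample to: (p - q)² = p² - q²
Substituting p = 2, q = 2:
LHS = (2 - 2)² = 0
RHS = 2² - 2² = 0

The sides agree, so this pair does not disprove the claim.

Answer: No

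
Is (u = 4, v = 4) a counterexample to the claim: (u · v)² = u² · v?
Substituting u = 4, v = 4:
LHS = (4 · 4)² = 256
RHS = 4² · 4 = 64

Since LHS ≠ RHS, this pair disproves the claim.

Answer: Yes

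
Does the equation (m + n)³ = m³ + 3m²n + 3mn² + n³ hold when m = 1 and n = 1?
Holds

Substituting m = 1, n = 1:

LHS = (1 + 1)³ = 8
RHS = 1³ + 3·1²·1 + 3·1·1² + 1³ = 8

LHS = RHS, so the equation holds at this point.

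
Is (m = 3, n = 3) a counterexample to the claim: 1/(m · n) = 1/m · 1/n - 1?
Substituting m = 3, n = 3:
LHS = 1/(3 · 3) = 1/9
RHS = 1/3 · 1/3 - 1 = -8/9

Since LHS ≠ RHS, this pair disproves the claim.

Answer: Yes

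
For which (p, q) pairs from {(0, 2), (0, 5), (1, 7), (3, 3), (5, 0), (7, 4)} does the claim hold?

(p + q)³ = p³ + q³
(0, 2), (0, 5), (5, 0)

Testing each pair:
(0, 2): LHS = 8, RHS = 8 → holds
(0, 5): LHS = 125, RHS = 125 → holds
(1, 7): LHS = 512, RHS = 344 → fails
(3, 3): LHS = 216, RHS = 54 → fails
(5, 0): LHS = 125, RHS = 125 → holds
(7, 4): LHS = 1331, RHS = 407 → fails

3 of 6 pairs satisfy the claim.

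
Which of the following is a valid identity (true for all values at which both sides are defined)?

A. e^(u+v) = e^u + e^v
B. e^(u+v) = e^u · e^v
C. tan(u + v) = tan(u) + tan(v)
B

A: fails at (4, 4) — LHS = e^8 ≈ 2981, RHS = 2·e^4 ≈ 109.2.
B: holds — e.g. at (2, 3), both sides equal e^5 ≈ 148.4.
C: fails at (5, 5) — LHS = tan(10) ≈ 0.6484, RHS = 2·tan(5) ≈ -6.761.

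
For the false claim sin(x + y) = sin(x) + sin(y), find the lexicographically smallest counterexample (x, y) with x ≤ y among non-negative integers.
At (0, 7): both sides equal sin(7) ≈ 0.657, so it holds there.

Substituting (1, 1) into the claim:
LHS = sin(1 + 1) = sin(2) ≈ 0.9093
RHS = sin(1) + sin(1) = 2·sin(1) ≈ 1.683

Since LHS ≠ RHS, this pair disproves the claim, and no lexicographically smaller pair (x ≤ y, non-negative integers) does.

For instance (2, 3) is also a counterexample (LHS = sin(5) ≈ -0.9589, RHS = sin(3) + sin(2) ≈ 1.05), but it's lexicographically larger.

Answer: (x, y) = (1, 1)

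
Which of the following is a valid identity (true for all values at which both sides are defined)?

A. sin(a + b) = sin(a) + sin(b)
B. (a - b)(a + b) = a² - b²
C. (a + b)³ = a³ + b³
B

A: fails at (4, 5) — LHS = sin(9) ≈ 0.4121, RHS = sin(5) + sin(4) ≈ -1.716.
B: holds — e.g. at (3, 3), both sides equal 0.
C: fails at (2, 2) — LHS = 64, RHS = 16.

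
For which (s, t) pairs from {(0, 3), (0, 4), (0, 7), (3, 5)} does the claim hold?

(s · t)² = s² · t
(0, 3), (0, 4), (0, 7)

Testing each pair:
(0, 3): LHS = 0, RHS = 0 → holds
(0, 4): LHS = 0, RHS = 0 → holds
(0, 7): LHS = 0, RHS = 0 → holds
(3, 5): LHS = 225, RHS = 45 → fails

3 of 4 pairs satisfy the claim.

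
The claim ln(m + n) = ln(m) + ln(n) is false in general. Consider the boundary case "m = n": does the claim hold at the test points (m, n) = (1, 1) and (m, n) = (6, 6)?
No, fails at both test points

At (1, 1): LHS = ln(2) ≈ 0.6931 ≠ RHS = 0
At (6, 6): LHS = ln(12) ≈ 2.485 ≠ RHS = 2·ln(6) ≈ 3.584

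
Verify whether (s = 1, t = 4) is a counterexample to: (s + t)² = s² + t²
Substituting s = 1, t = 4:
LHS = (1 + 4)² = 25
RHS = 1² + 4² = 17

Since LHS ≠ RHS, this pair disproves the claim.

Answer: Yes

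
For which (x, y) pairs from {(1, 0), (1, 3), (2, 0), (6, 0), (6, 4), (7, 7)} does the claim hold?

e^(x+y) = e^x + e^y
None

Testing each pair:
(1, 0): LHS = e ≈ 2.718, RHS = 1 + e ≈ 3.718 → fails
(1, 3): LHS = e^4 ≈ 54.6, RHS = e + e^3 ≈ 22.8 → fails
(2, 0): LHS = e^2 ≈ 7.389, RHS = 1 + e^2 ≈ 8.389 → fails
(6, 0): LHS = e^6 ≈ 403.4, RHS = 1 + e^6 ≈ 404.4 → fails
(6, 4): LHS = e^10 ≈ 22026.5, RHS = e^4 + e^6 ≈ 458 → fails
(7, 7): LHS = e^14 ≈ 1202604.3, RHS = 2·e^7 ≈ 2193 → fails

No pair satisfies the claim.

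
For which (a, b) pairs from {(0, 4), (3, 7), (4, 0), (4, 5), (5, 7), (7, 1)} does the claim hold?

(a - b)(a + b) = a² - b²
All pairs

Testing each pair:
(0, 4): LHS = -16, RHS = -16 → holds
(3, 7): LHS = -40, RHS = -40 → holds
(4, 0): LHS = 16, RHS = 16 → holds
(4, 5): LHS = -9, RHS = -9 → holds
(5, 7): LHS = -24, RHS = -24 → holds
(7, 1): LHS = 48, RHS = 48 → holds

Every pair satisfies the claim.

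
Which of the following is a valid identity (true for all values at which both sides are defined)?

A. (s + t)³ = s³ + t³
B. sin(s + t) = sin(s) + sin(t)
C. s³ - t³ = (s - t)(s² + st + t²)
A: fails at (6, 7) — LHS = 2197, RHS = 559.
B: fails at (2, 7) — LHS = sin(9) ≈ 0.4121, RHS = sin(7) + sin(2) ≈ 1.566.
C: holds — e.g. at (6, 7), both sides equal -127.

Answer: C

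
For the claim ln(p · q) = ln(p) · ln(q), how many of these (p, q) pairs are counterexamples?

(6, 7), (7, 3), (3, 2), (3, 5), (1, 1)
Testing each pair:
(6, 7): LHS = ln(42) ≈ 3.738, RHS = ln(6)·ln(7) ≈ 3.487 → counterexample
(7, 3): LHS = ln(21) ≈ 3.045, RHS = ln(3)·ln(7) ≈ 2.138 → counterexample
(3, 2): LHS = ln(6) ≈ 1.792, RHS = ln(2)·ln(3) ≈ 0.7615 → counterexample
(3, 5): LHS = ln(15) ≈ 2.708, RHS = ln(3)·ln(5) ≈ 1.768 → counterexample
(1, 1): LHS = 0, RHS = 0 → satisfies claim

That makes 4 counterexamples.

Answer: 4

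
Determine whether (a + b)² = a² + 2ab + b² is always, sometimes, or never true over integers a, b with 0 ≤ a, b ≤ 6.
The identity holds for every pair in the range. For instance at (a, b) = (1, 5): both sides equal 36.

Answer: Always true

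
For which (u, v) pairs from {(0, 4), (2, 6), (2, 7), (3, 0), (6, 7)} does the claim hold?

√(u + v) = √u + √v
(0, 4), (3, 0)

Testing each pair:
(0, 4): LHS = 2, RHS = 2 → holds
(2, 6): LHS = 2·√(2) ≈ 2.828, RHS = √(2) + √(6) ≈ 3.864 → fails
(2, 7): LHS = 3, RHS = √(2) + √(7) ≈ 4.06 → fails
(3, 0): LHS = √(3) ≈ 1.732, RHS = √(3) ≈ 1.732 → holds
(6, 7): LHS = √(13) ≈ 3.606, RHS = √(6) + √(7) ≈ 5.095 → fails

2 of 5 pairs satisfy the claim.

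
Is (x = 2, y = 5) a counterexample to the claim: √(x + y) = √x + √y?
Yes

Substituting x = 2, y = 5:
LHS = √(2 + 5) = √(7) ≈ 2.646
RHS = √2 + √5 = √(2) + √(5) ≈ 3.65

Since LHS ≠ RHS, this pair disproves the claim.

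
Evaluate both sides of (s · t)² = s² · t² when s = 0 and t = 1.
LHS = (0 · 1)² = 0
RHS = 0² · 1² = 0

LHS = RHS: the two sides agree.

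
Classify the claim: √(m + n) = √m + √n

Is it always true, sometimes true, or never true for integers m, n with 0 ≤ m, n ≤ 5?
It holds at (m, n) = (0, 4) (both sides equal 2), but fails at (m, n) = (3, 3) (LHS = √(6) ≈ 2.449, RHS = 2·√(3) ≈ 3.464).

Answer: Sometimes true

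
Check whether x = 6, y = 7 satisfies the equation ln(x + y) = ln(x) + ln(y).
Substituting x = 6, y = 7:

LHS = ln(6 + 7) = ln(13) ≈ 2.565
RHS = ln(6) + ln(7) ≈ 3.738

LHS ≠ RHS, so the equation does not hold at this point.

Answer: Fails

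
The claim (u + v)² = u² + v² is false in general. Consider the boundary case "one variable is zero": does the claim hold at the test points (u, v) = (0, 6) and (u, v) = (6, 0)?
Yes, holds at both test points

At (0, 6): LHS = 36, RHS = 36 → equal
At (6, 0): LHS = 36, RHS = 36 → equal

So the claim does hold at both of these boundary points, even though it is not an identity.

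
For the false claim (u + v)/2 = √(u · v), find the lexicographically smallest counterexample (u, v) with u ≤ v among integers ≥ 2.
(u, v) = (2, 3)

At (2, 2): both sides equal 2, so it holds there.

Substituting (2, 3) into the claim:
LHS = (2 + 3)/2 = 5/2
RHS = √(2 · 3) = √(6) ≈ 2.449

Since LHS ≠ RHS, this pair disproves the claim, and no lexicographically smaller pair (u ≤ v, integers ≥ 2) does.

For instance (4, 5) is also a counterexample (LHS = 9/2, RHS = 2·√(5) ≈ 4.472), but it's lexicographically larger.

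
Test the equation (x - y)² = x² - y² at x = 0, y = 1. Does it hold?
Fails

Substituting x = 0, y = 1:

LHS = (0 - 1)² = 1
RHS = 0² - 1² = -1

LHS ≠ RHS, so the equation does not hold at this point.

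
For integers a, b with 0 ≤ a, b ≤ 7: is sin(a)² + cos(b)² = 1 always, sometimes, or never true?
It holds at (a, b) = (7, 7) (both sides equal 1), but fails at (a, b) = (7, 3) (LHS = sin(7)² + cos(3)² ≈ 1.412, RHS = 1).

Answer: Sometimes true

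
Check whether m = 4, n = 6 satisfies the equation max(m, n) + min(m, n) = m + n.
Substituting m = 4, n = 6:

LHS = max(4, 6) + min(4, 6) = 10
RHS = 4 + 6 = 10

LHS = RHS, so the equation holds at this point.

Answer: Holds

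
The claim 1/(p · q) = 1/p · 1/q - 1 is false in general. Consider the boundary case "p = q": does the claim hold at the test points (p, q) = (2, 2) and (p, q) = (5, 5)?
No, fails at both test points

At (2, 2): LHS = 1/4 ≠ RHS = -3/4
At (5, 5): LHS = 1/25 ≠ RHS = -24/25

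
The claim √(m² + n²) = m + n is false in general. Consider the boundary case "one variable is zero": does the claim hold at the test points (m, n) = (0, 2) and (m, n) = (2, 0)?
At (0, 2): LHS = 2, RHS = 2 → equal
At (2, 0): LHS = 2, RHS = 2 → equal

So the claim does hold at both of these boundary points, even though it is not an identity.

Answer: Yes, holds at both test points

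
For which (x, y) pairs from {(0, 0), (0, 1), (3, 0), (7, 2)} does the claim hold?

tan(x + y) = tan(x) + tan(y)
(0, 0), (0, 1), (3, 0)

Testing each pair:
(0, 0): LHS = 0, RHS = 0 → holds
(0, 1): LHS = tan(1) ≈ 1.557, RHS = tan(1) ≈ 1.557 → holds
(3, 0): LHS = tan(3) ≈ -0.1425, RHS = tan(3) ≈ -0.1425 → holds
(7, 2): LHS = tan(9) ≈ -0.4523, RHS = tan(2) + tan(7) ≈ -1.314 → fails

3 of 4 pairs satisfy the claim.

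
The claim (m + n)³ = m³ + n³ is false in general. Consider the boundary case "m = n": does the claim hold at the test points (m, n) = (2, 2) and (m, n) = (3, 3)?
No, fails at both test points

At (2, 2): LHS = 64 ≠ RHS = 16
At (3, 3): LHS = 216 ≠ RHS = 54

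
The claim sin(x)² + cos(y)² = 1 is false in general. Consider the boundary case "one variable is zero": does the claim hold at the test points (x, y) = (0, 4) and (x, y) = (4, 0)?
No, fails at both test points

At (0, 4): LHS = cos(4)² ≈ 0.4272 ≠ RHS = 1
At (4, 0): LHS = sin(4)² + 1 ≈ 1.573 ≠ RHS = 1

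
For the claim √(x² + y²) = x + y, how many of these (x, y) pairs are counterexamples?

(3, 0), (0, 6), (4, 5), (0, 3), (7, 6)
Testing each pair:
(3, 0): LHS = 3, RHS = 3 → satisfies claim
(0, 6): LHS = 6, RHS = 6 → satisfies claim
(4, 5): LHS = √(41) ≈ 6.403, RHS = 9 → counterexample
(0, 3): LHS = 3, RHS = 3 → satisfies claim
(7, 6): LHS = √(85) ≈ 9.22, RHS = 13 → counterexample

That makes 2 counterexamples.

Answer: 2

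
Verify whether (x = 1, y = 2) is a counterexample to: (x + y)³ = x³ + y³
Yes

Substituting x = 1, y = 2:
LHS = (1 + 2)³ = 27
RHS = 1³ + 2³ = 9

Since LHS ≠ RHS, this pair disproves the claim.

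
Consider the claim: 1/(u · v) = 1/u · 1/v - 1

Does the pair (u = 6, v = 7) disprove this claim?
Yes

Substituting u = 6, v = 7:
LHS = 1/(6 · 7) = 1/42
RHS = 1/6 · 1/7 - 1 = -41/42

Since LHS ≠ RHS, this pair disproves the claim.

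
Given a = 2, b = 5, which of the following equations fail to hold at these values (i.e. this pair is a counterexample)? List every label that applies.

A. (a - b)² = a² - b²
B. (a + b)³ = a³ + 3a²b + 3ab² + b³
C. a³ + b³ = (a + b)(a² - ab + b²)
A

Evaluating each claim at the given values:
A. LHS = 9, RHS = -21 → fails here (LHS ≠ RHS)
B. LHS = 343, RHS = 343 → holds here (LHS = RHS)
C. LHS = 133, RHS = 133 → holds here (LHS = RHS)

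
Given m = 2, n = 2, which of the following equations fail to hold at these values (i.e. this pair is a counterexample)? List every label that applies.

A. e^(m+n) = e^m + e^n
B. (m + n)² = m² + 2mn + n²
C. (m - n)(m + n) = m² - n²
A

Evaluating each claim at the given values:
A. LHS = e^4 ≈ 54.6, RHS = 2·e^2 ≈ 14.78 → fails here (LHS ≠ RHS)
B. LHS = 16, RHS = 16 → holds here (LHS = RHS)
C. LHS = 0, RHS = 0 → holds here (LHS = RHS)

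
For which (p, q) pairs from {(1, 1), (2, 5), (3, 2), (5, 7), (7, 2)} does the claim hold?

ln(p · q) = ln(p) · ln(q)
Testing each pair:
(1, 1): LHS = 0, RHS = 0 → holds
(2, 5): LHS = ln(10) ≈ 2.303, RHS = ln(2)·ln(5) ≈ 1.116 → fails
(3, 2): LHS = ln(6) ≈ 1.792, RHS = ln(2)·ln(3) ≈ 0.7615 → fails
(5, 7): LHS = ln(35) ≈ 3.555, RHS = ln(5)·ln(7) ≈ 3.132 → fails
(7, 2): LHS = ln(14) ≈ 2.639, RHS = ln(2)·ln(7) ≈ 1.349 → fails

1 of 5 pairs satisfies the claim.

Answer: (1, 1)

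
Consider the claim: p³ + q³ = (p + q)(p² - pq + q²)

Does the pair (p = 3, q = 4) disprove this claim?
No

Substituting p = 3, q = 4:
LHS = 3³ + 4³ = 91
RHS = (3 + 4)(3² - 3·4 + 4²) = 91

The sides agree, so this pair does not disprove the claim.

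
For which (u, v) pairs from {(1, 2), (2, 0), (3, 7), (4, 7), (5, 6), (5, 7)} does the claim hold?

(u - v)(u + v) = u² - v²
Testing each pair:
(1, 2): LHS = -3, RHS = -3 → holds
(2, 0): LHS = 4, RHS = 4 → holds
(3, 7): LHS = -40, RHS = -40 → holds
(4, 7): LHS = -33, RHS = -33 → holds
(5, 6): LHS = -11, RHS = -11 → holds
(5, 7): LHS = -24, RHS = -24 → holds

Every pair satisfies the claim.

Answer: All pairs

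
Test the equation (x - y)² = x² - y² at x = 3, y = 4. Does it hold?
Fails

Substituting x = 3, y = 4:

LHS = (3 - 4)² = 1
RHS = 3² - 4² = -7

LHS ≠ RHS, so the equation does not hold at this point.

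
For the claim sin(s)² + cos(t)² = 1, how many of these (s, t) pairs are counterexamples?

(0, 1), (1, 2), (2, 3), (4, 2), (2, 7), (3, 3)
5

Testing each pair:
(0, 1): LHS = cos(1)² ≈ 0.2919, RHS = 1 → counterexample
(1, 2): LHS = cos(2)² + sin(1)² ≈ 0.8813, RHS = 1 → counterexample
(2, 3): LHS = sin(2)² + cos(3)² ≈ 1.807, RHS = 1 → counterexample
(4, 2): LHS = cos(2)² + sin(4)² ≈ 0.7459, RHS = 1 → counterexample
(2, 7): LHS = cos(7)² + sin(2)² ≈ 1.395, RHS = 1 → counterexample
(3, 3): LHS = sin(3)² + cos(3)² = 1, RHS = 1 → satisfies claim

That makes 5 counterexamples.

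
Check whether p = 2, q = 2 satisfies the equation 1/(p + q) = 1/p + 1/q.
Fails

Substituting p = 2, q = 2:

LHS = 1/(2 + 2) = 1/4
RHS = 1/2 + 1/2 = 1

LHS ≠ RHS, so the equation does not hold at this point.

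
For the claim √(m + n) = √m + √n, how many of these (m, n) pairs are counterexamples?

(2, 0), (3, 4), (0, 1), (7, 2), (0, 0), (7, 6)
3

Testing each pair:
(2, 0): LHS = √(2) ≈ 1.414, RHS = √(2) ≈ 1.414 → satisfies claim
(3, 4): LHS = √(7) ≈ 2.646, RHS = √(3) + 2 ≈ 3.732 → counterexample
(0, 1): LHS = 1, RHS = 1 → satisfies claim
(7, 2): LHS = 3, RHS = √(2) + √(7) ≈ 4.06 → counterexample
(0, 0): LHS = 0, RHS = 0 → satisfies claim
(7, 6): LHS = √(13) ≈ 3.606, RHS = √(6) + √(7) ≈ 5.095 → counterexample

That makes 3 counterexamples.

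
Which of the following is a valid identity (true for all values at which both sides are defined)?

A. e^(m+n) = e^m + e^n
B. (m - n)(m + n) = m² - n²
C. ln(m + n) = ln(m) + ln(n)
A: fails at (4, 5) — LHS = e^9 ≈ 8103, RHS = e^4 + e^5 ≈ 203.
B: holds — e.g. at (3, 5), both sides equal -16.
C: fails at (1, 2) — LHS = ln(3) ≈ 1.099, RHS = ln(2) ≈ 0.6931.

Answer: B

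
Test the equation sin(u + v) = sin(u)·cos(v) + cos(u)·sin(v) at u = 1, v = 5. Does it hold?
Substituting u = 1, v = 5:

LHS = sin(1 + 5) = sin(6) ≈ -0.2794
RHS = sin(1)·cos(5) + cos(1)·sin(5) = sin(5)·cos(1) + sin(1)·cos(5) ≈ -0.2794

LHS = RHS, so the equation holds at this point.

Answer: Holds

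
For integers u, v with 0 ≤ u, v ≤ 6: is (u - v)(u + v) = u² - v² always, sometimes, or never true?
Always true

The identity holds for every pair in the range. For instance at (u, v) = (0, 5): both sides equal -25.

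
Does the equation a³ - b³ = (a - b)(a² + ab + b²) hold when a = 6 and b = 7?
Substituting a = 6, b = 7:

LHS = 6³ - 7³ = -127
RHS = (6 - 7)(6² + 6·7 + 7²) = -127

LHS = RHS, so the equation holds at this point.

Answer: Holds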